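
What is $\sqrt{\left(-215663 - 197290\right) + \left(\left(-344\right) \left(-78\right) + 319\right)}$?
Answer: $i \sqrt{385802} \approx 621.13 i$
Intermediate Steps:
$\sqrt{\left(-215663 - 197290\right) + \left(\left(-344\right) \left(-78\right) + 319\right)} = \sqrt{\left(-215663 - 197290\right) + \left(26832 + 319\right)} = \sqrt{-412953 + 27151} = \sqrt{-385802} = i \sqrt{385802}$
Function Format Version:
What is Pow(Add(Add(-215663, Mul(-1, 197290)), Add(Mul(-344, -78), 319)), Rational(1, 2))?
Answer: Mul(I, Pow(385802, Rational(1, 2))) ≈ Mul(621.13, I)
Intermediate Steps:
Pow(Add(Add(-215663, Mul(-1, 197290)), Add(Mul(-344, -78), 319)), Rational(1, 2)) = Pow(Add(Add(-215663, -197290), Add(26832, 319)), Rational(1, 2)) = Pow(Add(-412953, 27151), Rational(1, 2)) = Pow(-385802, Rational(1, 2)) = Mul(I, Pow(385802, Rational(1, 2)))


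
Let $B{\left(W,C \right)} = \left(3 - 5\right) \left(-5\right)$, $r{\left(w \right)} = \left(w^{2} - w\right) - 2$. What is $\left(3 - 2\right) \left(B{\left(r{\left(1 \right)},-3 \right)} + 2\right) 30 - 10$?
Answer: $350$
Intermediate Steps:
$r{\left(w \right)} = -2 + w^{2} - w$
$B{\left(W,C \right)} = 10$ ($B{\left(W,C \right)} = \left(-2\right) \left(-5\right) = 10$)
$\left(3 - 2\right) \left(B{\left(r{\left(1 \right)},-3 \right)} + 2\right) 30 - 10 = \left(3 - 2\right) \left(10 + 2\right) 30 - 10 = 1 \cdot 12 \cdot 30 - 10 = 12 \cdot 30 - 10 = 360 - 10 = 350$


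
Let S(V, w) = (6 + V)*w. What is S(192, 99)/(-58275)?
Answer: -2178/6475 ≈ -0.33637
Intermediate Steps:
S(V, w) = w*(6 + V)
S(192, 99)/(-58275) = (99*(6 + 192))/(-58275) = (99*198)*(-1/58275) = 19602*(-1/58275) = -2178/6475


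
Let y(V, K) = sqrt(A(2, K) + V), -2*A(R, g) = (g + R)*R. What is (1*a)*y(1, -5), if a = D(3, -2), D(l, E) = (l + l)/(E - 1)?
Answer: -4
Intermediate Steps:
A(R, g) = -R*(R + g)/2 (A(R, g) = -(g + R)*R/2 = -(R + g)*R/2 = -R*(R + g)/2)
y(V, K) = sqrt(-2 + V - K) (y(V, K) = sqrt(-1/2*2*(2 + K) + V) = sqrt((-2 - K) + V) = sqrt(-2 + V - K))
D(l, E) = 2*l/(-1 + E) (D(l, E) = (2*l)/(-1 + E) = 2*l/(-1 + E))
a = -2 (a = 2*3/(-1 - 2) = 2*3/(-3) = 2*3*(-1/3) = -2)
(1*a)*y(1, -5) = (1*(-2))*sqrt(-2 + 1 - 1*(-5)) = -2*sqrt(-2 + 1 + 5) = -2*sqrt(4) = -2*2 = -4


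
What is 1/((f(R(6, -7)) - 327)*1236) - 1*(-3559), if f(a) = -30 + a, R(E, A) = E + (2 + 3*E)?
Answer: 1456043843/409116 ≈ 3559.0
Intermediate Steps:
R(E, A) = 2 + 4*E
1/((f(R(6, -7)) - 327)*1236) - 1*(-3559) = 1/(((-30 + (2 + 4*6)) - 327)*1236) - 1*(-3559) = (1/1236)/((-30 + (2 + 24)) - 327) + 3559 = (1/1236)/((-30 + 26) - 327) + 3559 = (1/1236)/(-4 - 327) + 3559 = (1/1236)/(-331) + 3559 = -1/331*1/1236 + 3559 = -1/409116 + 3559 = 1456043843/409116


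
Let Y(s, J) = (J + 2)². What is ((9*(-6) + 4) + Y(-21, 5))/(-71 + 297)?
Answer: -1/226 ≈ -0.0044248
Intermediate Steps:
Y(s, J) = (2 + J)²
((9*(-6) + 4) + Y(-21, 5))/(-71 + 297) = ((9*(-6) + 4) + (2 + 5)²)/(-71 + 297) = ((-54 + 4) + 7²)/226 = (-50 + 49)*(1/226) = -1*1/226 = -1/226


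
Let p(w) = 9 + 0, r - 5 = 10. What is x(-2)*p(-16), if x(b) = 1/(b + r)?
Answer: 9/13 ≈ 0.69231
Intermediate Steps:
r = 15 (r = 5 + 10 = 15)
x(b) = 1/(15 + b) (x(b) = 1/(b + 15) = 1/(15 + b))
p(w) = 9
x(-2)*p(-16) = 9/(15 - 2) = 9/13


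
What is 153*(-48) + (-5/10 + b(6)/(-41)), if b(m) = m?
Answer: -602261/82 ≈ -7344.6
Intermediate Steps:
153*(-48) + (-5/10 + b(6)/(-41)) = 153*(-48) + (-5/10 + 6/(-41)) = -7344 + (-5*⅒ + 6*(-1/41)) = -7344 + (-½ - 6/41) = -7344 - 53/82 = -602261/82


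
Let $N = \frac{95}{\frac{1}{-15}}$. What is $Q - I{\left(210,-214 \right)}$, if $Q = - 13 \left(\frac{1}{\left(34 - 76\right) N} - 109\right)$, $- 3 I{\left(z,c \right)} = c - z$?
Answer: $\frac{76348637}{59850} \approx 1275.7$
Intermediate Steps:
$N = -1425$ ($N = \frac{95}{- \frac{1}{15}} = 95 \left(-15\right) = -1425$)
$I{\left(z,c \right)} = - \frac{c}{3} + \frac{z}{3}$ ($I{\left(z,c \right)} = - \frac{c - z}{3} = - \frac{c}{3} + \frac{z}{3}$)
$Q = \frac{84807437}{59850}$ ($Q = - 13 \left(\frac{1}{\left(34 - 76\right) \left(-1425\right)} - 109\right) = - 13 \left(\frac{1}{-42} \left(- \frac{1}{1425}\right) - 109\right) = - 13 \left(\left(- \frac{1}{42}\right) \left(- \frac{1}{1425}\right) - 109\right) = - 13 \left(\frac{1}{59850} - 109\right) = \left(-13\right) \left(- \frac{6523649}{59850}\right) = \frac{84807437}{59850} \approx 1417.0$)
$Q - I{\left(210,-214 \right)} = \frac{84807437}{59850} - \left(\left(- \frac{1}{3}\right) \left(-214\right) + \frac{1}{3} \cdot 210\right) = \frac{84807437}{59850} - \left(\frac{214}{3} + 70\right) = \frac{84807437}{59850} - \frac{424}{3} = \frac{76348637}{59850}$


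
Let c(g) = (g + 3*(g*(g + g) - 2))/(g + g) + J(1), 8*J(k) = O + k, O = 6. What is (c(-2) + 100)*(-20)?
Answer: -3875/2 ≈ -1937.5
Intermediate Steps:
J(k) = ¾ + k/8 (J(k) = (6 + k)/8 = ¾ + k/8)
c(g) = 7/8 + (-6 + g + 6*g²)/(2*g) (c(g) = (g + 3*(g*(g + g) - 2))/(g + g) + (¾ + (⅛)*1) = (g + 3*(g*(2*g) - 2))/((2*g)) + (¾ + ⅛) = (g + 3*(2*g² - 2))*(1/(2*g)) + 7/8 = (g + 3*(-2 + 2*g²))*(1/(2*g)) + 7/8 = (g + (-6 + 6*g²))*(1/(2*g)) + 7/8 = (-6 + g + 6*g²)*(1/(2*g)) + 7/8 = (-6 + g + 6*g²)/(2*g) + 7/8 = 7/8 + (-6 + g + 6*g²)/(2*g))
(c(-2) + 100)*(-20) = ((11/8 - 3/(-2) + 3*(-2)) + 100)*(-20) = ((11/8 - 3*(-½) - 6) + 100)*(-20) = ((11/8 + 3/2 - 6) + 100)*(-20) = (-25/8 + 100)*(-20) = (775/8)*(-20) = -3875/2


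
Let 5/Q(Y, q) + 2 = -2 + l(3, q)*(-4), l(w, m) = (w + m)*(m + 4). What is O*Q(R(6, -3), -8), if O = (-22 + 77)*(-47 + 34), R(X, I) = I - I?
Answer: 3575/84 ≈ 42.560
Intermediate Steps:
l(w, m) = (4 + m)*(m + w) (l(w, m) = (m + w)*(4 + m) = (4 + m)*(m + w))
R(X, I) = 0
Q(Y, q) = 5/(-52 - 28*q - 4*q²) (Q(Y, q) = 5/(-2 + (-2 + (q² + 4*q + 4*3 + q*3)*(-4))) = 5/(-2 + (-2 + (q² + 4*q + 12 + 3*q)*(-4))) = 5/(-2 + (-2 + (12 + q² + 7*q)*(-4))) = 5/(-2 + (-2 + (-48 - 28*q - 4*q²))) = 5/(-2 + (-50 - 28*q - 4*q²)) = 5/(-52 - 28*q - 4*q²))
O = -715 (O = 55*(-13) = -715)
O*Q(R(6, -3), -8) = -(-3575)/(52 + 4*(-8)² + 28*(-8)) = -(-3575)/(52 + 4*64 - 224) = -(-3575)/(52 + 256 - 224) = -(-3575)/84 = -715*(-5/84) = 3575/84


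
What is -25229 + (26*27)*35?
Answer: -659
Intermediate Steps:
-25229 + (26*27)*35 = -25229 + 702*35 = -25229 + 24570 = -659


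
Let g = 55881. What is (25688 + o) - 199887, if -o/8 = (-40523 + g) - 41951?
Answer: 38545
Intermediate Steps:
o = 212744 (o = -8*((-40523 + 55881) - 41951) = -8*(15358 - 41951) = -8*(-26593) = 212744)
(25688 + o) - 199887 = (25688 + 212744) - 199887 = 238432 - 199887 = 38545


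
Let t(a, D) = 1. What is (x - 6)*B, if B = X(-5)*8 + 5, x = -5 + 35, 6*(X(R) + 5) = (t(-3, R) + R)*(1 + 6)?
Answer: -1736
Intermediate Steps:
X(R) = -23/6 + 7*R/6 (X(R) = -5 + ((1 + R)*(1 + 6))/6 = -5 + ((1 + R)*7)/6 = -5 + (7 + 7*R)/6 = -5 + (7/6 + 7*R/6) = -23/6 + 7*R/6)
x = 30
B = -217/3 (B = (-23/6 + (7/6)*(-5))*8 + 5 = (-23/6 - 35/6)*8 + 5 = -29/3*8 + 5 = -232/3 + 5 = -217/3 ≈ -72.333)
(x - 6)*B = (30 - 6)*(-217/3) = 24*(-217/3) = -1736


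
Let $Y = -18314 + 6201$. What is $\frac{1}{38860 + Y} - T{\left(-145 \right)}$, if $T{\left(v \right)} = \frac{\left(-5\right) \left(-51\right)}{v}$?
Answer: $\frac{1364126}{775663} \approx 1.7587$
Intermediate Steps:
$Y = -12113$
$T{\left(v \right)} = \frac{255}{v}$
$\frac{1}{38860 + Y} - T{\left(-145 \right)} = \frac{1}{38860 - 12113} - \frac{255}{-145} = \frac{1}{26747} - 255 \left(- \frac{1}{145}\right) = \frac{1}{26747} - - \frac{51}{29} = \frac{1}{26747} + \frac{51}{29} = \frac{1364126}{775663}$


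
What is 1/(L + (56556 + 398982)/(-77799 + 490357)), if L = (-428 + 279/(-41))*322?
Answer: -8457439/1184092767497 ≈ -7.1425e-6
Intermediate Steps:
L = -5740294/41 (L = (-428 + 279*(-1/41))*322 = (-428 - 279/41)*322 = -17827/41*322 = -5740294/41 ≈ -1.4001e+5)
1/(L + (56556 + 398982)/(-77799 + 490357)) = 1/(-5740294/41 + (56556 + 398982)/(-77799 + 490357)) = 1/(-5740294/41 + 455538/412558) = 1/(-5740294/41 + 455538*(1/412558)) = 1/(-5740294/41 + 227769/206279) = 1/(-1184092767497/8457439) = -8457439/1184092767497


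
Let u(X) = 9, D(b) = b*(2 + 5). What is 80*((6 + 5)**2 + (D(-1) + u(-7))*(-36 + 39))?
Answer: 10160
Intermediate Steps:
D(b) = 7*b (D(b) = b*7 = 7*b)
80*((6 + 5)**2 + (D(-1) + u(-7))*(-36 + 39)) = 80*((6 + 5)**2 + (7*(-1) + 9)*(-36 + 39)) = 80*(11**2 + (-7 + 9)*3) = 80*(121 + 2*3) = 80*(121 + 6) = 80*127 = 10160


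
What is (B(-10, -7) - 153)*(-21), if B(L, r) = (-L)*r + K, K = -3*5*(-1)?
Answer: 4368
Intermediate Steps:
K = 15 (K = -15*(-1) = 15)
B(L, r) = 15 - L*r (B(L, r) = (-L)*r + 15 = -L*r + 15 = 15 - L*r)
(B(-10, -7) - 153)*(-21) = ((15 - 1*(-10)*(-7)) - 153)*(-21) = ((15 - 70) - 153)*(-21) = (-55 - 153)*(-21) = -208*(-21) = 4368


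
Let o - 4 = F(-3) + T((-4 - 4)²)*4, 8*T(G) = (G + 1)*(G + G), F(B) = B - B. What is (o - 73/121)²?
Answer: 253785220441/14641 ≈ 1.7334e+7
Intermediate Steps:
F(B) = 0
T(G) = G*(1 + G)/4 (T(G) = ((G + 1)*(G + G))/8 = ((1 + G)*(2*G))/8 = (2*G*(1 + G))/8 = G*(1 + G)/4)
o = 4164 (o = 4 + (0 + ((-4 - 4)²*(1 + (-4 - 4)²)/4)*4) = 4 + (0 + ((¼)*(-8)²*(1 + (-8)²))*4) = 4 + (0 + ((¼)*64*(1 + 64))*4) = 4 + (0 + ((¼)*64*65)*4) = 4 + (0 + 1040*4) = 4 + (0 + 4160) = 4 + 4160 = 4164)
(o - 73/121)² = (4164 - 73/121)² = (503771/121)² = 253785220441/14641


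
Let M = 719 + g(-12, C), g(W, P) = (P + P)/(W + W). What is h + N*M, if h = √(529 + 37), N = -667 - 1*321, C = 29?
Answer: -2123953/3 + √566 ≈ -7.0796e+5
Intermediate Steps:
g(W, P) = P/W (g(W, P) = (2*P)/((2*W)) = (2*P)*(1/(2*W)) = P/W)
N = -988 (N = -667 - 321 = -988)
h = √566 ≈ 23.791
M = 8599/12 (M = 719 + 29/(-12) = 719 + 29*(-1/12) = 719 - 29/12 = 8599/12 ≈ 716.58)
h + N*M = √566 - 988*8599/12 = √566 - 2123953/3 = -2123953/3 + √566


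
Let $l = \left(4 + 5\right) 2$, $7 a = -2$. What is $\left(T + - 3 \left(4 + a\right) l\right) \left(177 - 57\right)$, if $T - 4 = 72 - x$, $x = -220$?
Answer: $\frac{80160}{7} \approx 11451.0$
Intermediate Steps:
$a = - \frac{2}{7}$ ($a = \frac{1}{7} \left(-2\right) = - \frac{2}{7} \approx -0.28571$)
$l = 18$ ($l = 9 \cdot 2 = 18$)
$T = 296$ ($T = 4 + \left(72 - -220\right) = 4 + \left(72 + 220\right) = 4 + 292 = 296$)
$\left(T + - 3 \left(4 + a\right) l\right) \left(177 - 57\right) = \left(296 + - 3 \left(4 - \frac{2}{7}\right) 18\right) \left(177 - 57\right) = \left(296 + \left(-3\right) \frac{26}{7} \cdot 18\right) 120 = \left(296 - \frac{1404}{7}\right) 120 = \frac{668}{7} \cdot 120 = \frac{80160}{7}$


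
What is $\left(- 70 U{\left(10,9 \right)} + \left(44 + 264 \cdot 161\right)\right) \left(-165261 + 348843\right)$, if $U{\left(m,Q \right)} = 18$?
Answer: $7579733616$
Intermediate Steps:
$\left(- 70 U{\left(10,9 \right)} + \left(44 + 264 \cdot 161\right)\right) \left(-165261 + 348843\right) = \left(\left(-70\right) 18 + \left(44 + 264 \cdot 161\right)\right) \left(-165261 + 348843\right) = \left(-1260 + \left(44 + 42504\right)\right) 183582 = \left(-1260 + 42548\right) 183582 = 41288 \cdot 183582 = 7579733616$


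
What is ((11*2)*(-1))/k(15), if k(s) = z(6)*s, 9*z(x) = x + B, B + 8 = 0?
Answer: 33/5 ≈ 6.6000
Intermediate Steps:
B = -8 (B = -8 + 0 = -8)
z(x) = -8/9 + x/9 (z(x) = (x - 8)/9 = (-8 + x)/9 = -8/9 + x/9)
k(s) = -2*s/9 (k(s) = (-8/9 + (⅑)*6)*s = (-8/9 + ⅔)*s = -2*s/9)
((11*2)*(-1))/k(15) = ((11*2)*(-1))/((-2/9*15)) = (22*(-1))/(-10/3) = -22*(-3/10) = 33/5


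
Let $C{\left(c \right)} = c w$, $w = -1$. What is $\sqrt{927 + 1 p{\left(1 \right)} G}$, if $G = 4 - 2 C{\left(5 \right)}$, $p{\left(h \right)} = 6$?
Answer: $\sqrt{1011} \approx 31.796$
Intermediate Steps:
$C{\left(c \right)} = - c$ ($C{\left(c \right)} = c \left(-1\right) = - c$)
$G = 14$ ($G = 4 - 2 \left(\left(-1\right) 5\right) = 4 - -10 = 4 + 10 = 14$)
$\sqrt{927 + 1 p{\left(1 \right)} G} = \sqrt{927 + 1 \cdot 6 \cdot 14} = \sqrt{927 + 6 \cdot 14} = \sqrt{927 + 84} = \sqrt{1011}$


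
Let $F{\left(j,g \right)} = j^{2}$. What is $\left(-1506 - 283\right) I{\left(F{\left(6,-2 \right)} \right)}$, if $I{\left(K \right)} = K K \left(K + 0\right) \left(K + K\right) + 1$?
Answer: $-6009667837$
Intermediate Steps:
$I{\left(K \right)} = 1 + 2 K^{4}$ ($I{\left(K \right)} = K^{2} K 2 K + 1 = K^{2} \cdot 2 K^{2} + 1 = 2 K^{4} + 1 = 1 + 2 K^{4}$)
$\left(-1506 - 283\right) I{\left(F{\left(6,-2 \right)} \right)} = \left(-1506 - 283\right) \left(1 + 2 \left(6^{2}\right)^{4}\right) = - 1789 \left(1 + 2 \cdot 36^{4}\right) = - 1789 \left(1 + 2 \cdot 1679616\right) = - 1789 \left(1 + 3359232\right) = \left(-1789\right) 3359233 = -6009667837$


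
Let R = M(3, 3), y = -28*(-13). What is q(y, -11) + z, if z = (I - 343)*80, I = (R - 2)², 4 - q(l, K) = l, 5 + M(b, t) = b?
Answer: -26520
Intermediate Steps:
M(b, t) = -5 + b
y = 364
R = -2 (R = -5 + 3 = -2)
q(l, K) = 4 - l
I = 16 (I = (-2 - 2)² = (-4)² = 16)
z = -26160 (z = (16 - 343)*80 = -327*80 = -26160)
q(y, -11) + z = (4 - 1*364) - 26160 = (4 - 364) - 26160 = -360 - 26160 = -26520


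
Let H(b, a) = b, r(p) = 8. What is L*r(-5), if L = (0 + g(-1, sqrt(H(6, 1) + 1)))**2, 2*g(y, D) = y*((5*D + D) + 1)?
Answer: 506 + 24*sqrt(7) ≈ 569.50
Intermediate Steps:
g(y, D) = y*(1 + 6*D)/2 (g(y, D) = (y*((5*D + D) + 1))/2 = (y*(6*D + 1))/2 = (y*(1 + 6*D))/2 = y*(1 + 6*D)/2)
L = (-1/2 - 3*sqrt(7))**2 (L = (0 + (1/2)*(-1)*(1 + 6*sqrt(6 + 1)))**2 = (0 + (1/2)*(-1)*(1 + 6*sqrt(7)))**2 = (0 + (-1/2 - 3*sqrt(7)))**2 = (-1/2 - 3*sqrt(7))**2 ≈ 71.187)
L*r(-5) = (253/4 + 3*sqrt(7))*8 = 506 + 24*sqrt(7)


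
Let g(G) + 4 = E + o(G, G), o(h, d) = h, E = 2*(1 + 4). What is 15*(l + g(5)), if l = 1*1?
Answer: 180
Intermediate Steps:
l = 1
E = 10 (E = 2*5 = 10)
g(G) = 6 + G (g(G) = -4 + (10 + G) = 6 + G)
15*(l + g(5)) = 15*(1 + (6 + 5)) = 15*(1 + 11) = 15*12 = 180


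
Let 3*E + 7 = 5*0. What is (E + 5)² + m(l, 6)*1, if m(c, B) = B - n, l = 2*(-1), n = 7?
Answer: 55/9 ≈ 6.1111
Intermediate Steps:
l = -2
m(c, B) = -7 + B (m(c, B) = B - 1*7 = B - 7 = -7 + B)
E = -7/3 (E = -7/3 + (5*0)/3 = -7/3 + (⅓)*0 = -7/3 + 0 = -7/3 ≈ -2.3333)
(E + 5)² + m(l, 6)*1 = (-7/3 + 5)² + (-7 + 6)*1 = (8/3)² - 1*1 = 64/9 - 1 = 55/9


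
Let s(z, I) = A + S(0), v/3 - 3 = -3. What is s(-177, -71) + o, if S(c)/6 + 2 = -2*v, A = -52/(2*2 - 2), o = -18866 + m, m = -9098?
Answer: -28002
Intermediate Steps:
v = 0 (v = 9 + 3*(-3) = 9 - 9 = 0)
o = -27964 (o = -18866 - 9098 = -27964)
A = -26 (A = -52/(4 - 2) = -52/2 = -52*½ = -26)
S(c) = -12 (S(c) = -12 + 6*(-2*0) = -12 + 6*0 = -12 + 0 = -12)
s(z, I) = -38 (s(z, I) = -26 - 12 = -38)
s(-177, -71) + o = -38 - 27964 = -28002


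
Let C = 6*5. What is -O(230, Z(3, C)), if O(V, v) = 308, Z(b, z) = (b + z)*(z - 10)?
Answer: -308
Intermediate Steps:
C = 30
Z(b, z) = (-10 + z)*(b + z) (Z(b, z) = (b + z)*(-10 + z) = (-10 + z)*(b + z))
-O(230, Z(3, C)) = -1*308 = -308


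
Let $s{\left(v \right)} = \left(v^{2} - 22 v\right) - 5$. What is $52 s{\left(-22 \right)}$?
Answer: $50076$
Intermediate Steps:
$s{\left(v \right)} = -5 + v^{2} - 22 v$
$52 s{\left(-22 \right)} = 52 \left(-5 + \left(-22\right)^{2} - -484\right) = 52 \left(-5 + 484 + 484\right) = 52 \cdot 963 = 50076$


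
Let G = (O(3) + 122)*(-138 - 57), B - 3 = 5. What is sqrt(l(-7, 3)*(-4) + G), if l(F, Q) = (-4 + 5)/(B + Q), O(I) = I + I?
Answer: 2*I*sqrt(755051)/11 ≈ 157.99*I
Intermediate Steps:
O(I) = 2*I
B = 8 (B = 3 + 5 = 8)
G = -24960 (G = (2*3 + 122)*(-138 - 57) = (6 + 122)*(-195) = 128*(-195) = -24960)
l(F, Q) = 1/(8 + Q) (l(F, Q) = (-4 + 5)/(8 + Q) = 1/(8 + Q))
sqrt(l(-7, 3)*(-4) + G) = sqrt(-4/(8 + 3) - 24960) = sqrt(-4/11 - 24960) = sqrt(-274564/11) = 2*I*sqrt(755051)/11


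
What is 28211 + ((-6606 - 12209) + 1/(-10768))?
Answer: 101176127/10768 ≈ 9396.0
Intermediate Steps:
28211 + ((-6606 - 12209) + 1/(-10768)) = 28211 + (-18815 - 1/10768) = 28211 - 202599921/10768 = 101176127/10768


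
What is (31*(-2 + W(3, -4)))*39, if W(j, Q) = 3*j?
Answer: 8463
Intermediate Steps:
(31*(-2 + W(3, -4)))*39 = (31*(-2 + 3*3))*39 = (31*(-2 + 9))*39 = (31*7)*39 = 217*39 = 8463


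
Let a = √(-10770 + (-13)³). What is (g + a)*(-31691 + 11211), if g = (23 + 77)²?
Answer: -204800000 - 20480*I*√12967 ≈ -2.048e+8 - 2.3321e+6*I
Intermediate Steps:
a = I*√12967 (a = √(-10770 - 2197) = √(-12967) = I*√12967 ≈ 113.87*I)
g = 10000 (g = 100² = 10000)
(g + a)*(-31691 + 11211) = (10000 + I*√12967)*(-31691 + 11211) = (10000 + I*√12967)*(-20480) = -204800000 - 20480*I*√12967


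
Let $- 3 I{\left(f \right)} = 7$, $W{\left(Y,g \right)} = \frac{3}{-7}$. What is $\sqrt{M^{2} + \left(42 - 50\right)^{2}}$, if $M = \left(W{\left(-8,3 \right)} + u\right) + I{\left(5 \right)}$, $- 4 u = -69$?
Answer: $\frac{\sqrt{1932673}}{84} \approx 16.55$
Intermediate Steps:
$W{\left(Y,g \right)} = - \frac{3}{7}$ ($W{\left(Y,g \right)} = 3 \left(- \frac{1}{7}\right) = - \frac{3}{7}$)
$I{\left(f \right)} = - \frac{7}{3}$ ($I{\left(f \right)} = \left(- \frac{1}{3}\right) 7 = - \frac{7}{3}$)
$u = \frac{69}{4}$ ($u = \left(- \frac{1}{4}\right) \left(-69\right) = \frac{69}{4} \approx 17.25$)
$M = \frac{1217}{84}$ ($M = \left(- \frac{3}{7} + \frac{69}{4}\right) - \frac{7}{3} = \frac{471}{28} - \frac{7}{3} = \frac{1217}{84} \approx 14.488$)
$\sqrt{M^{2} + \left(42 - 50\right)^{2}} = \sqrt{\left(\frac{1217}{84}\right)^{2} + \left(42 - 50\right)^{2}} = \sqrt{\frac{1481089}{7056} + \left(-8\right)^{2}} = \sqrt{\frac{1481089}{7056} + 64} = \sqrt{\frac{1932673}{7056}} = \frac{\sqrt{1932673}}{84}$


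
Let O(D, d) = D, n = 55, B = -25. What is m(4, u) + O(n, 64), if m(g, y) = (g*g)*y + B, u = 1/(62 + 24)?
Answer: 1298/43 ≈ 30.186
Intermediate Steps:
u = 1/86 ≈ 0.011628
m(g, y) = -25 + y*g² (m(g, y) = (g*g)*y - 25 = g²*y - 25 = y*g² - 25 = -25 + y*g²)
m(4, u) + O(n, 64) = (-25 + (1/86)*4²) + 55 = (-25 + (1/86)*16) + 55 = (-25 + 8/43) + 55 = -1067/43 + 55 = 1298/43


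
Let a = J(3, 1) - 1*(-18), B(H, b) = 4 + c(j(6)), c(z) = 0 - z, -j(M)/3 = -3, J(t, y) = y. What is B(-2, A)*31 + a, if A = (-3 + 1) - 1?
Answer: -136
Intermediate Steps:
j(M) = 9 (j(M) = -3*(-3) = 9)
c(z) = -z
A = -3 (A = -2 - 1 = -3)
B(H, b) = -5 (B(H, b) = 4 - 1*9 = 4 - 9 = -5)
a = 19 (a = 1 - 1*(-18) = 1 + 18 = 19)
B(-2, A)*31 + a = -5*31 + 19 = -155 + 19 = -136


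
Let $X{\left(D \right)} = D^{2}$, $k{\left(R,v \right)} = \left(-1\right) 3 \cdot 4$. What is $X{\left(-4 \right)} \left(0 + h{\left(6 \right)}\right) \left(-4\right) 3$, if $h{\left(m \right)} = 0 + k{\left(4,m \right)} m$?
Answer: $13824$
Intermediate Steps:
$k{\left(R,v \right)} = -12$ ($k{\left(R,v \right)} = \left(-3\right) 4 = -12$)
$h{\left(m \right)} = - 12 m$ ($h{\left(m \right)} = 0 - 12 m = - 12 m$)
$X{\left(-4 \right)} \left(0 + h{\left(6 \right)}\right) \left(-4\right) 3 = \left(-4\right)^{2} \left(0 - 72\right) \left(-4\right) 3 = 16 \left(0 - 72\right) \left(-4\right) 3 = 16 \left(\left(-72\right) \left(-4\right)\right) 3 = 16 \cdot 288 \cdot 3 = 4608 \cdot 3 = 13824$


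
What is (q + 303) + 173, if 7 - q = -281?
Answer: 764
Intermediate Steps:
q = 288 (q = 7 - 1*(-281) = 7 + 281 = 288)
(q + 303) + 173 = (288 + 303) + 173 = 591 + 173 = 764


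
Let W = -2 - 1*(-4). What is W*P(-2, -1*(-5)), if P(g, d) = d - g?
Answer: 14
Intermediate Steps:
W = 2 (W = -2 + 4 = 2)
W*P(-2, -1*(-5)) = 2*(-1*(-5) - 1*(-2)) = 2*(5 + 2) = 2*7 = 14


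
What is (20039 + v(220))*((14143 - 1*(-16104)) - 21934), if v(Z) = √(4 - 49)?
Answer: 166584207 + 24939*I*√5 ≈ 1.6658e+8 + 55765.0*I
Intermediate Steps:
v(Z) = 3*I*√5 (v(Z) = √(-45) = 3*I*√5)
(20039 + v(220))*((14143 - 1*(-16104)) - 21934) = (20039 + 3*I*√5)*((14143 - 1*(-16104)) - 21934) = (20039 + 3*I*√5)*((14143 + 16104) - 21934) = (20039 + 3*I*√5)*(30247 - 21934) = (20039 + 3*I*√5)*8313 = 166584207 + 24939*I*√5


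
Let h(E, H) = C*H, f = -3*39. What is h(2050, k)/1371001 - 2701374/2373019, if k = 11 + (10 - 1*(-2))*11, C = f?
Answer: -3743289436263/3253411422019 ≈ -1.1506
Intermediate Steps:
f = -117
C = -117
k = 143 (k = 11 + (10 + 2)*11 = 11 + 12*11 = 11 + 132 = 143)
h(E, H) = -117*H
h(2050, k)/1371001 - 2701374/2373019 = -117*143/1371001 - 2701374/2373019 = -16731*1/1371001 - 2701374*1/2373019 = -16731/1371001 - 2701374/2373019 = -3743289436263/3253411422019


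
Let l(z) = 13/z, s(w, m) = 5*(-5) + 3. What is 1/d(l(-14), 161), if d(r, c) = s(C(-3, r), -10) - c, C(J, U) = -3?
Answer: -1/183 ≈ -0.0054645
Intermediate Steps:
s(w, m) = -22 (s(w, m) = -25 + 3 = -22)
d(r, c) = -22 - c
1/d(l(-14), 161) = 1/(-22 - 1*161) = 1/(-22 - 161) = 1/(-183) = -1/183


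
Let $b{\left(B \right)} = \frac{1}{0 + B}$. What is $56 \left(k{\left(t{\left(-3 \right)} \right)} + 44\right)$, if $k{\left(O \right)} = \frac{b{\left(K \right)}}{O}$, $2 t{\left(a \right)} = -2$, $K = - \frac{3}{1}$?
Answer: $\frac{7448}{3} \approx 2482.7$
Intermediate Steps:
$K = -3$ ($K = \left(-3\right) 1 = -3$)
$t{\left(a \right)} = -1$ ($t{\left(a \right)} = \frac{1}{2} \left(-2\right) = -1$)
$b{\left(B \right)} = \frac{1}{B}$
$k{\left(O \right)} = - \frac{1}{3 O}$ ($k{\left(O \right)} = \frac{1}{\left(-3\right) O} = - \frac{1}{3 O}$)
$56 \left(k{\left(t{\left(-3 \right)} \right)} + 44\right) = 56 \left(- \frac{1}{3 \left(-1\right)} + 44\right) = 56 \left(\left(- \frac{1}{3}\right) \left(-1\right) + 44\right) = 56 \left(\frac{1}{3} + 44\right) = 56 \cdot \frac{133}{3} = \frac{7448}{3}$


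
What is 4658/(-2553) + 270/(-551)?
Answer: -3255868/1406703 ≈ -2.3145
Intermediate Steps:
4658/(-2553) + 270/(-551) = 4658*(-1/2553) + 270*(-1/551) = -4658/2553 - 270/551 = -3255868/1406703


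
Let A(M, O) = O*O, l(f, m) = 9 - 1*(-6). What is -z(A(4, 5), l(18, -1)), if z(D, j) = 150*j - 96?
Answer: -2154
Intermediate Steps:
l(f, m) = 15 (l(f, m) = 9 + 6 = 15)
A(M, O) = O**2
z(D, j) = -96 + 150*j
-z(A(4, 5), l(18, -1)) = -(-96 + 150*15) = -(-96 + 2250) = -1*2154 = -2154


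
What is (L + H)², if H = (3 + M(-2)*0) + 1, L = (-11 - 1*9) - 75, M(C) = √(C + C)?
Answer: 8281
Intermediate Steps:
M(C) = √2*√C (M(C) = √(2*C) = √2*√C)
L = -95 (L = (-11 - 9) - 75 = -20 - 75 = -95)
H = 4 (H = (3 + (√2*√(-2))*0) + 1 = (3 + (√2*(I*√2))*0) + 1 = (3 + (2*I)*0) + 1 = (3 + 0) + 1 = 3 + 1 = 4)
(L + H)² = (-95 + 4)² = (-91)² = 8281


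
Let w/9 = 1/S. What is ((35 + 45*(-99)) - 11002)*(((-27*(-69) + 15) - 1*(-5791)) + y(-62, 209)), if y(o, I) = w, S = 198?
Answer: -118272019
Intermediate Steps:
w = 1/22 (w = 9/198 = 9*(1/198) = 1/22 ≈ 0.045455)
y(o, I) = 1/22
((35 + 45*(-99)) - 11002)*(((-27*(-69) + 15) - 1*(-5791)) + y(-62, 209)) = ((35 + 45*(-99)) - 11002)*(((-27*(-69) + 15) - 1*(-5791)) + 1/22) = ((35 - 4455) - 11002)*(((1863 + 15) + 5791) + 1/22) = (-4420 - 11002)*((1878 + 5791) + 1/22) = -15422*(7669 + 1/22) = -15422*168719/22 = -118272019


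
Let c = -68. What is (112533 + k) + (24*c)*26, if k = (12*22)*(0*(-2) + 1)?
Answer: 70365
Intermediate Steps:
k = 264 (k = 264*(0 + 1) = 264*1 = 264)
(112533 + k) + (24*c)*26 = (112533 + 264) + (24*(-68))*26 = 112797 - 1632*26 = 112797 - 42432 = 70365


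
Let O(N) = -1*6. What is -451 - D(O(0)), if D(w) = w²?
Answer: -487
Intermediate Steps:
O(N) = -6
-451 - D(O(0)) = -451 - 1*(-6)² = -451 - 1*36 = -451 - 36 = -487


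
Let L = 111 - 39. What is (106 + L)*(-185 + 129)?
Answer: -9968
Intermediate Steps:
L = 72
(106 + L)*(-185 + 129) = (106 + 72)*(-185 + 129) = 178*(-56) = -9968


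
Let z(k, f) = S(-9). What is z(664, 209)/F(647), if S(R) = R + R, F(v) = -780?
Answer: 3/130 ≈ 0.023077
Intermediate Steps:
S(R) = 2*R
z(k, f) = -18 (z(k, f) = 2*(-9) = -18)
z(664, 209)/F(647) = -18/(-780) = -18*(-1/780) = 3/130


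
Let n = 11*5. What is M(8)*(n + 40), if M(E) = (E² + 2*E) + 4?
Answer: 7980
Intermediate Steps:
M(E) = 4 + E² + 2*E
n = 55
M(8)*(n + 40) = (4 + 8² + 2*8)*(55 + 40) = (4 + 64 + 16)*95 = 84*95 = 7980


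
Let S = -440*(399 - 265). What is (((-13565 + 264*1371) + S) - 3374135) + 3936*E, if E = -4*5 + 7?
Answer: -3135884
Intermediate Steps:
E = -13 (E = -20 + 7 = -13)
S = -58960 (S = -440*134 = -58960)
(((-13565 + 264*1371) + S) - 3374135) + 3936*E = (((-13565 + 264*1371) - 58960) - 3374135) + 3936*(-13) = (((-13565 + 361944) - 58960) - 3374135) - 51168 = ((348379 - 58960) - 3374135) - 51168 = (289419 - 3374135) - 51168 = -3084716 - 51168 = -3135884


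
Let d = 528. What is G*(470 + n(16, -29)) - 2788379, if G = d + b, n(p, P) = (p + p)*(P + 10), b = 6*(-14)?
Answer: -2849651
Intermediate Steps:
b = -84
n(p, P) = 2*p*(10 + P) (n(p, P) = (2*p)*(10 + P) = 2*p*(10 + P))
G = 444 (G = 528 - 84 = 444)
G*(470 + n(16, -29)) - 2788379 = 444*(470 + 2*16*(10 - 29)) - 2788379 = 444*(470 + 2*16*(-19)) - 2788379 = 444*(470 - 608) - 2788379 = 444*(-138) - 2788379 = -61272 - 2788379 = -2849651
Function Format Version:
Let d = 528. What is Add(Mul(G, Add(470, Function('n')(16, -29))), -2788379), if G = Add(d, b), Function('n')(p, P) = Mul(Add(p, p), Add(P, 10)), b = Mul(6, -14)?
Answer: -2849651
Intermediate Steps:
b = -84
Function('n')(p, P) = Mul(2, p, Add(10, P)) (Function('n')(p, P) = Mul(Mul(2, p), Add(10, P)) = Mul(2, p, Add(10, P)))
G = 444 (G = Add(528, -84) = 444)
Add(Mul(G, Add(470, Function('n')(16, -29))), -2788379) = Add(Mul(444, Add(470, Mul(2, 16, Add(10, -29)))), -2788379) = Add(Mul(444, Add(470, Mul(2, 16, -19))), -2788379) = Add(Mul(444, Add(470, -608)), -2788379) = Add(Mul(444, -138), -2788379) = Add(-61272, -2788379) = -2849651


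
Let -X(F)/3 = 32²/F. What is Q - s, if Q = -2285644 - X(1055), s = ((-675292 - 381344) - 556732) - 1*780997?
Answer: 114703727/1055 ≈ 1.0872e+5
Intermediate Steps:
X(F) = -3072/F (X(F) = -3*32²/F = -3072/F)
s = -2394365 (s = (-1056636 - 556732) - 780997 = -1613368 - 780997 = -2394365)
Q = -2411351348/1055 (Q = -2285644 - (-3072)/1055 = -2285644 - 1*(-3072/1055) = -2285644 + 3072/1055 = -2411351348/1055 ≈ -2.2856e+6)
Q - s = -2411351348/1055 - 1*(-2394365) = -2411351348/1055 + 2394365 = 114703727/1055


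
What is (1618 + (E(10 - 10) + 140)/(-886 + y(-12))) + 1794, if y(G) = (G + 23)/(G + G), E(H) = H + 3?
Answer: 72586868/21275 ≈ 3411.8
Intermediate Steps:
E(H) = 3 + H
y(G) = (23 + G)/(2*G) (y(G) = (23 + G)/((2*G)) = (23 + G)*(1/(2*G)) = (23 + G)/(2*G))
(1618 + (E(10 - 10) + 140)/(-886 + y(-12))) + 1794 = (1618 + ((3 + (10 - 10)) + 140)/(-886 + (½)*(23 - 12)/(-12))) + 1794 = (1618 + ((3 + 0) + 140)/(-886 + (½)*(-1/12)*11)) + 1794 = (1618 + (3 + 140)/(-886 - 11/24)) + 1794 = (1618 + 143/(-21275/24)) + 1794 = (1618 + 143*(-24/21275)) + 1794 = (1618 - 3432/21275) + 1794 = 34419518/21275 + 1794 = 72586868/21275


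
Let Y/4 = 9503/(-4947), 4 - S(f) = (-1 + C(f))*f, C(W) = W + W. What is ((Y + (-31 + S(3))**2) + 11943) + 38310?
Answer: 15134711/291 ≈ 52009.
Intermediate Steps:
C(W) = 2*W
S(f) = 4 - f*(-1 + 2*f) (S(f) = 4 - (-1 + 2*f)*f = 4 - f*(-1 + 2*f))
Y = -2236/291 (Y = 4*(9503/(-4947)) = 4*(9503*(-1/4947)) = 4*(-559/291) = -2236/291 ≈ -7.6838)
((Y + (-31 + S(3))**2) + 11943) + 38310 = ((-2236/291 + (-31 + (4 + 3 - 2*3**2))**2) + 11943) + 38310 = ((-2236/291 + (-31 + (4 + 3 - 2*9))**2) + 11943) + 38310 = ((-2236/291 + (-31 + (4 + 3 - 18))**2) + 11943) + 38310 = ((-2236/291 + (-31 - 11)**2) + 11943) + 38310 = ((-2236/291 + (-42)**2) + 11943) + 38310 = ((-2236/291 + 1764) + 11943) + 38310 = (511088/291 + 11943) + 38310 = 3986501/291 + 38310 = 15134711/291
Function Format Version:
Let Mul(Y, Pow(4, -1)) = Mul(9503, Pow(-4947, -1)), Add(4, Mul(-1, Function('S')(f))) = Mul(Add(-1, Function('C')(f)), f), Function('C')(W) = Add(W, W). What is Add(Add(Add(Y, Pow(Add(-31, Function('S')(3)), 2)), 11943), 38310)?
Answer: Rational(15134711, 291) ≈ 52009.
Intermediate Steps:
Function('C')(W) = Mul(2, W)
Function('S')(f) = Add(4, Mul(-1, f, Add(-1, Mul(2, f)))) (Function('S')(f) = Add(4, Mul(-1, Mul(Add(-1, Mul(2, f)), f))) = Add(4, Mul(-1, Mul(f, Add(-1, Mul(2, f))))) = Add(4, Mul(-1, f, Add(-1, Mul(2, f)))))
Y = Rational(-2236, 291) (Y = Mul(4, Mul(9503, Pow(-4947, -1))) = Mul(4, Mul(9503, Rational(-1, 4947))) = Mul(4, Rational(-559, 291)) = Rational(-2236, 291) ≈ -7.6838)
Add(Add(Add(Y, Pow(Add(-31, Function('S')(3)), 2)), 11943), 38310) = Add(Add(Add(Rational(-2236, 291), Pow(Add(-31, Add(4, 3, Mul(-2, Pow(3, 2)))), 2)), 11943), 38310) = Add(Add(Add(Rational(-2236, 291), Pow(Add(-31, Add(4, 3, Mul(-2, 9))), 2)), 11943), 38310) = Add(Add(Add(Rational(-2236, 291), Pow(Add(-31, Add(4, 3, -18)), 2)), 11943), 38310) = Add(Add(Add(Rational(-2236, 291), Pow(Add(-31, -11), 2)), 11943), 38310) = Add(Add(Add(Rational(-2236, 291), Pow(-42, 2)), 11943), 38310) = Add(Add(Add(Rational(-2236, 291), 1764), 11943), 38310) = Add(Add(Rational(511088, 291), 11943), 38310) = Add(Rational(3986501, 291), 38310) = Rational(15134711, 291)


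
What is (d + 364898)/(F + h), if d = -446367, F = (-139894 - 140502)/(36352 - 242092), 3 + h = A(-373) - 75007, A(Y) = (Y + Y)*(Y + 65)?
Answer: -4190358015/7960047829 ≈ -0.52642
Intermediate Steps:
A(Y) = 2*Y*(65 + Y) (A(Y) = (2*Y)*(65 + Y) = 2*Y*(65 + Y))
h = 154758 (h = -3 + (2*(-373)*(65 - 373) - 75007) = -3 + (2*(-373)*(-308) - 75007) = -3 + (229768 - 75007) = -3 + 154761 = 154758)
F = 70099/51435 (F = -280396/(-205740) = -280396*(-1/205740) = 70099/51435 ≈ 1.3629)
(d + 364898)/(F + h) = (-446367 + 364898)/(70099/51435 + 154758) = -81469/7960047829/51435 = -81469*51435/7960047829 = -4190358015/7960047829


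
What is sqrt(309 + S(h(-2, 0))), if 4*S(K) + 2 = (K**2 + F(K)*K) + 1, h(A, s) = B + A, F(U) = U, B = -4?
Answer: sqrt(1307)/2 ≈ 18.076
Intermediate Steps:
h(A, s) = -4 + A
S(K) = -1/4 + K**2/2 (S(K) = -1/2 + ((K**2 + K*K) + 1)/4 = -1/2 + ((K**2 + K**2) + 1)/4 = -1/2 + (2*K**2 + 1)/4 = -1/2 + (1 + 2*K**2)/4 = -1/2 + (1/4 + K**2/2) = -1/4 + K**2/2)
sqrt(309 + S(h(-2, 0))) = sqrt(309 + (-1/4 + (-4 - 2)**2/2)) = sqrt(309 + (-1/4 + (1/2)*(-6)**2)) = sqrt(309 + (-1/4 + (1/2)*36)) = sqrt(309 + (-1/4 + 18)) = sqrt(309 + 71/4) = sqrt(1307/4) = sqrt(1307)/2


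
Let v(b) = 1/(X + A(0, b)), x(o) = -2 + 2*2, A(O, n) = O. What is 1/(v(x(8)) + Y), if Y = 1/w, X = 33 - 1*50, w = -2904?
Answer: -49368/2921 ≈ -16.901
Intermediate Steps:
x(o) = 2 (x(o) = -2 + 4 = 2)
X = -17 (X = 33 - 50 = -17)
Y = -1/2904 (Y = 1/(-2904) = -1/2904 ≈ -0.00034435)
v(b) = -1/17 (v(b) = 1/(-17 + 0) = 1/(-17) = -1/17)
1/(v(x(8)) + Y) = 1/(-1/17 - 1/2904) = 1/(-2921/49368) = -49368/2921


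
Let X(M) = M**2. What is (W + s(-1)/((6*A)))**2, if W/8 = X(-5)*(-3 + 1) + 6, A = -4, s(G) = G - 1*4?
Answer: 71284249/576 ≈ 1.2376e+5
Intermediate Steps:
s(G) = -4 + G (s(G) = G - 4 = -4 + G)
W = -352 (W = 8*((-5)**2*(-3 + 1) + 6) = 8*(25*(-2) + 6) = 8*(-50 + 6) = 8*(-44) = -352)
(W + s(-1)/((6*A)))**2 = (-352 + (-4 - 1)/((6*(-4))))**2 = (-352 - 5/(-24))**2 = (-352 - 5*(-1/24))**2 = (-352 + 5/24)**2 = (-8443/24)**2 = 71284249/576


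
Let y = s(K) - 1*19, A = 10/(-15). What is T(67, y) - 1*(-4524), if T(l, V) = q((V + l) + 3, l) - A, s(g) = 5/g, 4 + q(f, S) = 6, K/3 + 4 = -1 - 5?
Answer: 13580/3 ≈ 4526.7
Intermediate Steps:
K = -30 (K = -12 + 3*(-1 - 5) = -12 + 3*(-6) = -12 - 18 = -30)
q(f, S) = 2 (q(f, S) = -4 + 6 = 2)
A = -⅔ (A = 10*(-1/15) = -⅔ ≈ -0.66667)
y = -115/6 (y = 5/(-30) - 1*19 = 5*(-1/30) - 19 = -⅙ - 19 = -115/6 ≈ -19.167)
T(l, V) = 8/3 (T(l, V) = 2 - 1*(-⅔) = 2 + ⅔ = 8/3)
T(67, y) - 1*(-4524) = 8/3 - 1*(-4524) = 8/3 + 4524 = 13580/3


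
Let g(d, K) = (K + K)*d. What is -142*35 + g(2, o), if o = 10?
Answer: -4930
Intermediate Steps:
g(d, K) = 2*K*d (g(d, K) = (2*K)*d = 2*K*d)
-142*35 + g(2, o) = -142*35 + 2*10*2 = -4970 + 40 = -4930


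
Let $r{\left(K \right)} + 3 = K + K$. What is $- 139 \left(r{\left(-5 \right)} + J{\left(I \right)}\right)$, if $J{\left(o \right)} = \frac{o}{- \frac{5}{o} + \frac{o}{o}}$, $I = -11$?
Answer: $\frac{45731}{16} \approx 2858.2$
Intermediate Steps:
$r{\left(K \right)} = -3 + 2 K$ ($r{\left(K \right)} = -3 + \left(K + K\right) = -3 + 2 K$)
$J{\left(o \right)} = \frac{o}{1 - \frac{5}{o}}$ ($J{\left(o \right)} = \frac{o}{- \frac{5}{o} + 1} = \frac{o}{1 - \frac{5}{o}}$)
$- 139 \left(r{\left(-5 \right)} + J{\left(I \right)}\right) = - 139 \left(\left(-3 + 2 \left(-5\right)\right) + \frac{\left(-11\right)^{2}}{-5 - 11}\right) = - 139 \left(\left(-3 - 10\right) + \frac{121}{-16}\right) = - 139 \left(-13 + 121 \left(- \frac{1}{16}\right)\right) = - 139 \left(-13 - \frac{121}{16}\right) = \left(-139\right) \left(- \frac{329}{16}\right) = \frac{45731}{16}$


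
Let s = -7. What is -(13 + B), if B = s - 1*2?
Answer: -4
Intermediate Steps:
B = -9 (B = -7 - 1*2 = -7 - 2 = -9)
-(13 + B) = -(13 - 9) = -1*4 = -4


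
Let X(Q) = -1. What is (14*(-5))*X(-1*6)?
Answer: 70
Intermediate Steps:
(14*(-5))*X(-1*6) = (14*(-5))*(-1) = -70*(-1) = 70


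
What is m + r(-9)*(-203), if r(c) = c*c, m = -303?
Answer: -16746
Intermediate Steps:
r(c) = c²
m + r(-9)*(-203) = -303 + (-9)²*(-203) = -303 + 81*(-203) = -303 - 16443 = -16746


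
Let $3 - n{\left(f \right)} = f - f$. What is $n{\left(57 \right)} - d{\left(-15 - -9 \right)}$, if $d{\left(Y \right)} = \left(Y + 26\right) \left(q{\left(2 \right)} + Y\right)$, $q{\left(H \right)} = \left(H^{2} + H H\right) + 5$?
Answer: $-137$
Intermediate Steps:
$n{\left(f \right)} = 3$ ($n{\left(f \right)} = 3 - \left(f - f\right) = 3 - 0 = 3 + 0 = 3$)
$q{\left(H \right)} = 5 + 2 H^{2}$ ($q{\left(H \right)} = \left(H^{2} + H^{2}\right) + 5 = 2 H^{2} + 5 = 5 + 2 H^{2}$)
$d{\left(Y \right)} = \left(13 + Y\right) \left(26 + Y\right)$ ($d{\left(Y \right)} = \left(Y + 26\right) \left(\left(5 + 2 \cdot 2^{2}\right) + Y\right) = \left(26 + Y\right) \left(\left(5 + 2 \cdot 4\right) + Y\right) = \left(26 + Y\right) \left(\left(5 + 8\right) + Y\right) = \left(26 + Y\right) \left(13 + Y\right) = \left(13 + Y\right) \left(26 + Y\right)$)
$n{\left(57 \right)} - d{\left(-15 - -9 \right)} = 3 - \left(338 + \left(-15 - -9\right)^{2} + 39 \left(-15 - -9\right)\right) = 3 - \left(338 + \left(-15 + 9\right)^{2} + 39 \left(-15 + 9\right)\right) = 3 - \left(338 + \left(-6\right)^{2} + 39 \left(-6\right)\right) = 3 - \left(338 + 36 - 234\right) = 3 - 140 = -137$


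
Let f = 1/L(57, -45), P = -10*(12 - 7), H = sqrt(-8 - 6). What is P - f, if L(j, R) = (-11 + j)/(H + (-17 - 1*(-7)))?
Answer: -1145/23 - I*sqrt(14)/46 ≈ -49.783 - 0.08134*I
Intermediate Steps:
H = I*sqrt(14) (H = sqrt(-14) = I*sqrt(14) ≈ 3.7417*I)
L(j, R) = (-11 + j)/(-10 + I*sqrt(14)) (L(j, R) = (-11 + j)/(I*sqrt(14) + (-17 - 1*(-7))) = (-11 + j)/(I*sqrt(14) + (-17 + 7)) = (-11 + j)/(I*sqrt(14) - 10) = (-11 + j)/(-10 + I*sqrt(14)))
P = -50 (P = -10*5 = -50)
f = -5/23 + I*sqrt(14)/46 (f = 1/(-(-11 + 57)/(10 - I*sqrt(14))) = 1/(-1*46/(10 - I*sqrt(14))) = 1/(-46/(10 - I*sqrt(14))) = -5/23 + I*sqrt(14)/46 ≈ -0.21739 + 0.08134*I)
P - f = -50 - (-5/23 + I*sqrt(14)/46) = -50 + (5/23 - I*sqrt(14)/46) = -1145/23 - I*sqrt(14)/46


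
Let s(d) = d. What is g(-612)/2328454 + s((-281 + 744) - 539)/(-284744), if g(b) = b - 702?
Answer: -24648889/82876663222 ≈ -0.00029742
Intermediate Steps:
g(b) = -702 + b
g(-612)/2328454 + s((-281 + 744) - 539)/(-284744) = (-702 - 612)/2328454 + ((-281 + 744) - 539)/(-284744) = -1314*1/2328454 + (463 - 539)*(-1/284744) = -657/1164227 - 76*(-1/284744) = -657/1164227 + 19/71186 = -24648889/82876663222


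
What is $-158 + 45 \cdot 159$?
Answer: $6997$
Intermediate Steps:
$-158 + 45 \cdot 159 = -158 + 7155 = 6997$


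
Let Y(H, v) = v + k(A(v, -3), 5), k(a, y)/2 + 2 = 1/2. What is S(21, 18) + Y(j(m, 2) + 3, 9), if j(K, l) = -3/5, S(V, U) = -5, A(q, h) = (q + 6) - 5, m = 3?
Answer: 1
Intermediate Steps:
A(q, h) = 1 + q (A(q, h) = (6 + q) - 5 = 1 + q)
j(K, l) = -3/5 (j(K, l) = -3*1/5 = -3/5)
k(a, y) = -3 (k(a, y) = -4 + 2/2 = -4 + 2*(1/2) = -4 + 1 = -3)
Y(H, v) = -3 + v (Y(H, v) = v - 3 = -3 + v)
S(21, 18) + Y(j(m, 2) + 3, 9) = -5 + (-3 + 9) = -5 + 6 = 1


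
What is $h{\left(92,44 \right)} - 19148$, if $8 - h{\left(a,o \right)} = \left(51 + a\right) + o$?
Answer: $-19327$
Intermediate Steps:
$h{\left(a,o \right)} = -43 - a - o$ ($h{\left(a,o \right)} = 8 - \left(\left(51 + a\right) + o\right) = 8 - \left(51 + a + o\right) = -43 - a - o$)
$h{\left(92,44 \right)} - 19148 = \left(-43 - 92 - 44\right) - 19148 = -179 - 19148 = -19327$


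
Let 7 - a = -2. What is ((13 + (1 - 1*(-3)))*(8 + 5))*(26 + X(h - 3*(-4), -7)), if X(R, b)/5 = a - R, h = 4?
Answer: -1989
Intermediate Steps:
a = 9 (a = 7 - 1*(-2) = 7 + 2 = 9)
X(R, b) = 45 - 5*R (X(R, b) = 5*(9 - R) = 45 - 5*R)
((13 + (1 - 1*(-3)))*(8 + 5))*(26 + X(h - 3*(-4), -7)) = ((13 + (1 - 1*(-3)))*(8 + 5))*(26 + (45 - 5*(4 - 3*(-4)))) = ((13 + (1 + 3))*13)*(26 + (45 - 5*(4 + 12))) = ((13 + 4)*13)*(26 + (45 - 5*16)) = (17*13)*(26 + (45 - 80)) = 221*(26 - 35) = 221*(-9) = -1989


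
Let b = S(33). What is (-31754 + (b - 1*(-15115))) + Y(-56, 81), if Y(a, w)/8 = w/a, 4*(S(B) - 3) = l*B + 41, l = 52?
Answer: -453833/28 ≈ -16208.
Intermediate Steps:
S(B) = 53/4 + 13*B (S(B) = 3 + (52*B + 41)/4 = 3 + (41 + 52*B)/4 = 3 + (41/4 + 13*B) = 53/4 + 13*B)
b = 1769/4 (b = 53/4 + 13*33 = 53/4 + 429 = 1769/4 ≈ 442.25)
Y(a, w) = 8*w/a (Y(a, w) = 8*(w/a) = 8*w/a)
(-31754 + (b - 1*(-15115))) + Y(-56, 81) = (-31754 + (1769/4 - 1*(-15115))) + 8*81/(-56) = (-31754 + (1769/4 + 15115)) + 8*81*(-1/56) = (-31754 + 62229/4) - 81/7 = -64787/4 - 81/7 = -453833/28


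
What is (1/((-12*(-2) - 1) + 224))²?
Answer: 1/61009 ≈ 1.6391e-5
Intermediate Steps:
(1/((-12*(-2) - 1) + 224))² = (1/((-3*(-8) - 1) + 224))² = (1/((24 - 1) + 224))² = (1/(23 + 224))² = (1/247)² = 1/61009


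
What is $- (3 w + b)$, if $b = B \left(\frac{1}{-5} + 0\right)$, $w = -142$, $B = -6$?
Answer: $\frac{2124}{5} \approx 424.8$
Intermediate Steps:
$b = \frac{6}{5}$ ($b = - 6 \left(\frac{1}{-5} + 0\right) = - 6 \left(- \frac{1}{5} + 0\right) = \left(-6\right) \left(- \frac{1}{5}\right) = \frac{6}{5} \approx 1.2$)
$- (3 w + b) = - (3 \left(-142\right) + \frac{6}{5}) = - (-426 + \frac{6}{5}) = \left(-1\right) \left(- \frac{2124}{5}\right) = \frac{2124}{5}$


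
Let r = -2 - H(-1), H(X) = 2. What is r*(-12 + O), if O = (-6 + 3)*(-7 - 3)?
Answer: -72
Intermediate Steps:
O = 30 (O = -3*(-10) = 30)
r = -4 (r = -2 - 1*2 = -2 - 2 = -4)
r*(-12 + O) = -4*(-12 + 30) = -4*18 = -72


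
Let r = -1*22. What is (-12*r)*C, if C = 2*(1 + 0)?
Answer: 528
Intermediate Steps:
C = 2 (C = 2*1 = 2)
r = -22
(-12*r)*C = -12*(-22)*2 = 264*2 = 528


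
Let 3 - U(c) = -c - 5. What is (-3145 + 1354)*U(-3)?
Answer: -8955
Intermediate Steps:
U(c) = 8 + c (U(c) = 3 - (-c - 5) = 3 - (-5 - c) = 3 + (5 + c) = 8 + c)
(-3145 + 1354)*U(-3) = (-3145 + 1354)*(8 - 3) = -1791*5 = -8955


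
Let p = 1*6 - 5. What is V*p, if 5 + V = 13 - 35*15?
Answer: -517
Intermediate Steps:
V = -517 (V = -5 + (13 - 35*15) = -5 + (13 - 525) = -5 - 512 = -517)
p = 1 (p = 6 - 5 = 1)
V*p = -517*1 = -517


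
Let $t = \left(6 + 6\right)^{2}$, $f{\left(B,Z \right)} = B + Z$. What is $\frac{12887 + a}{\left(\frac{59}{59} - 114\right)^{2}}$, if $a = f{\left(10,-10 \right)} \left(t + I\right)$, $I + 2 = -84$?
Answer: $\frac{12887}{12769} \approx 1.0092$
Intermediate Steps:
$I = -86$ ($I = -2 - 84 = -86$)
$t = 144$ ($t = 12^{2} = 144$)
$a = 0$ ($a = \left(10 - 10\right) \left(144 - 86\right) = 0 \cdot 58 = 0$)
$\frac{12887 + a}{\left(\frac{59}{59} - 114\right)^{2}} = \frac{12887 + 0}{\left(\frac{59}{59} - 114\right)^{2}} = \frac{12887}{\left(59 \cdot \frac{1}{59} - 114\right)^{2}} = \frac{12887}{\left(1 - 114\right)^{2}} = \frac{12887}{\left(-113\right)^{2}} = \frac{12887}{12769}$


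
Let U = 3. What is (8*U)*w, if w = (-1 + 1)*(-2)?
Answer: 0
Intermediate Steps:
w = 0 (w = 0*(-2) = 0)
(8*U)*w = (8*3)*0 = 24*0 = 0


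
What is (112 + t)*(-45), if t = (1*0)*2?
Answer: -5040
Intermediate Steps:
t = 0 (t = 0*2 = 0)
(112 + t)*(-45) = (112 + 0)*(-45) = 112*(-45) = -5040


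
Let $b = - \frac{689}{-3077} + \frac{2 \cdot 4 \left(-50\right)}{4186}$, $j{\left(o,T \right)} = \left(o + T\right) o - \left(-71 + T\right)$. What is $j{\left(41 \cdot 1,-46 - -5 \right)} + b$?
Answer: $\frac{722124709}{6440161} \approx 112.13$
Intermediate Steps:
$j{\left(o,T \right)} = 71 - T + o \left(T + o\right)$ ($j{\left(o,T \right)} = \left(T + o\right) o - \left(-71 + T\right) = o \left(T + o\right) - \left(-71 + T\right) = 71 - T + o \left(T + o\right)$)
$b = \frac{826677}{6440161}$ ($b = \left(-689\right) \left(- \frac{1}{3077}\right) + 2 \left(-200\right) \frac{1}{4186} = \frac{689}{3077} - \frac{200}{2093} = \frac{826677}{6440161} \approx 0.12836$)
$j{\left(41 \cdot 1,-46 - -5 \right)} + b = \left(71 + \left(41 \cdot 1\right)^{2} - \left(-46 - -5\right) + \left(-46 - -5\right) 41 \cdot 1\right) + \frac{826677}{6440161} = \left(71 + 41^{2} - \left(-46 + 5\right) + \left(-46 + 5\right) 41\right) + \frac{826677}{6440161} = \left(71 + 1681 - -41 - 1681\right) + \frac{826677}{6440161} = \left(71 + 1681 + 41 - 1681\right) + \frac{826677}{6440161} = 112 + \frac{826677}{6440161} = \frac{722124709}{6440161}$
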